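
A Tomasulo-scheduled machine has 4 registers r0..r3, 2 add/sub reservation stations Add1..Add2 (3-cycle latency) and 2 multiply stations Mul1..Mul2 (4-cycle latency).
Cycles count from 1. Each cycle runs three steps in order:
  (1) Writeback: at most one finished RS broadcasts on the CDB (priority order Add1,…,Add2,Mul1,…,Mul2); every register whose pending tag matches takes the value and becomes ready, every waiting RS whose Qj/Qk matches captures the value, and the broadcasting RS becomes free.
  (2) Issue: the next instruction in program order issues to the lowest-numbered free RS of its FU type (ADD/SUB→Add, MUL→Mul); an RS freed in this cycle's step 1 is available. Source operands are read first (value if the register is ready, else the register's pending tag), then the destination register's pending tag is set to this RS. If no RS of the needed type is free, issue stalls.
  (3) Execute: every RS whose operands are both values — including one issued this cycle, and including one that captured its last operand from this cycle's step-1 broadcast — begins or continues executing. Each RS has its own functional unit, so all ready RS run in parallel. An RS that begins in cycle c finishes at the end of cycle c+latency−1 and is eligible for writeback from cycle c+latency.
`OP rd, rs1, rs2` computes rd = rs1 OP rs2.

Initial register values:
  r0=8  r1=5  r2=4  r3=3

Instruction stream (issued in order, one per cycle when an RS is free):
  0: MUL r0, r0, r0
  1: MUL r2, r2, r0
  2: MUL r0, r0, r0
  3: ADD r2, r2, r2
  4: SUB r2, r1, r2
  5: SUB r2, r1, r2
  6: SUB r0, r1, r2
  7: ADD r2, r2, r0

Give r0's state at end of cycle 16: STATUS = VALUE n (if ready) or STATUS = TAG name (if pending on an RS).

STATUS = TAG Add2

  c1: issue MUL r0<-Mul1  regs: r0:Mul1,r1:5,r2:4,r3:3
  c2: issue MUL r2<-Mul2  regs: r0:Mul1,r1:5,r2:Mul2,r3:3
  c3: stall  regs: r0:Mul1,r1:5,r2:Mul2,r3:3
  c4: stall  regs: r0:Mul1,r1:5,r2:Mul2,r3:3
  c5: CDB Mul1=64; issue MUL r0<-Mul1  regs: r0:Mul1,r1:5,r2:Mul2,r3:3
  c6: issue ADD r2<-Add1  regs: r0:Mul1,r1:5,r2:Add1,r3:3
  c7: issue SUB r2<-Add2  regs: r0:Mul1,r1:5,r2:Add2,r3:3
  c8: stall  regs: r0:Mul1,r1:5,r2:Add2,r3:3
  c9: CDB Mul1=4096; stall  regs: r0:4096,r1:5,r2:Add2,r3:3
  c10: CDB Mul2=256; stall  regs: r0:4096,r1:5,r2:Add2,r3:3
  c11: stall  regs: r0:4096,r1:5,r2:Add2,r3:3
  c12: stall  regs: r0:4096,r1:5,r2:Add2,r3:3
  c13: CDB Add1=512; issue SUB r2<-Add1  regs: r0:4096,r1:5,r2:Add1,r3:3
  c14: stall  regs: r0:4096,r1:5,r2:Add1,r3:3
  c15: stall  regs: r0:4096,r1:5,r2:Add1,r3:3
  c16: CDB Add2=-507; issue SUB r0<-Add2  regs: r0:Add2,r1:5,r2:Add1,r3:3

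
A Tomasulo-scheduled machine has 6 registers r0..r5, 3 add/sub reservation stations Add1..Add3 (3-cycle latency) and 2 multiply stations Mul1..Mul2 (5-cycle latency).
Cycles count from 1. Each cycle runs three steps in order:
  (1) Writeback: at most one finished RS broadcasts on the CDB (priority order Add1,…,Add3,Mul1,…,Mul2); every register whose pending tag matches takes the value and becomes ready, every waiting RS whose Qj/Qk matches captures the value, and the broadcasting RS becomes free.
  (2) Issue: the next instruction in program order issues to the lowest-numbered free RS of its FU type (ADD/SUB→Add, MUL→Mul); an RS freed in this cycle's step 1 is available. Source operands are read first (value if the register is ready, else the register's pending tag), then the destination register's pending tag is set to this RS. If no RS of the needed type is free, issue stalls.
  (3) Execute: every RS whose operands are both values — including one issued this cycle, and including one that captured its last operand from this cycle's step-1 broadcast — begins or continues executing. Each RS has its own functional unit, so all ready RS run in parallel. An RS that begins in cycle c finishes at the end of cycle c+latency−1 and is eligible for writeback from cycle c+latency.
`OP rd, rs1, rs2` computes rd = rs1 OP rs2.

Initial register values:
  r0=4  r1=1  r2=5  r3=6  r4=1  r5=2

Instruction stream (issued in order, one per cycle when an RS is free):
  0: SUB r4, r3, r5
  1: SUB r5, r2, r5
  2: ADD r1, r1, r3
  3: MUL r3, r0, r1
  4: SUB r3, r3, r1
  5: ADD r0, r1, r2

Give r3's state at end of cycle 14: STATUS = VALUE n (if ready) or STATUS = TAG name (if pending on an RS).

cycle 1: issue SUB r4<-Add1 // r0:4,r1:1,r2:5,r3:6,r4:Add1,r5:2
cycle 2: issue SUB r5<-Add2 // r0:4,r1:1,r2:5,r3:6,r4:Add1,r5:Add2
cycle 3: issue ADD r1<-Add3 // r0:4,r1:Add3,r2:5,r3:6,r4:Add1,r5:Add2
cycle 4: CDB Add1=4; issue MUL r3<-Mul1 // r0:4,r1:Add3,r2:5,r3:Mul1,r4:4,r5:Add2
cycle 5: CDB Add2=3; issue SUB r3<-Add1 // r0:4,r1:Add3,r2:5,r3:Add1,r4:4,r5:3
cycle 6: CDB Add3=7; issue ADD r0<-Add2 // r0:Add2,r1:7,r2:5,r3:Add1,r4:4,r5:3
cycle 7: - // r0:Add2,r1:7,r2:5,r3:Add1,r4:4,r5:3
cycle 8: - // r0:Add2,r1:7,r2:5,r3:Add1,r4:4,r5:3
cycle 9: CDB Add2=12 // r0:12,r1:7,r2:5,r3:Add1,r4:4,r5:3
cycle 10: - // r0:12,r1:7,r2:5,r3:Add1,r4:4,r5:3
cycle 11: CDB Mul1=28 // r0:12,r1:7,r2:5,r3:Add1,r4:4,r5:3
cycle 12: - // r0:12,r1:7,r2:5,r3:Add1,r4:4,r5:3
cycle 13: - // r0:12,r1:7,r2:5,r3:Add1,r4:4,r5:3
cycle 14: CDB Add1=21 // r0:12,r1:7,r2:5,r3:21,r4:4,r5:3

STATUS = VALUE 21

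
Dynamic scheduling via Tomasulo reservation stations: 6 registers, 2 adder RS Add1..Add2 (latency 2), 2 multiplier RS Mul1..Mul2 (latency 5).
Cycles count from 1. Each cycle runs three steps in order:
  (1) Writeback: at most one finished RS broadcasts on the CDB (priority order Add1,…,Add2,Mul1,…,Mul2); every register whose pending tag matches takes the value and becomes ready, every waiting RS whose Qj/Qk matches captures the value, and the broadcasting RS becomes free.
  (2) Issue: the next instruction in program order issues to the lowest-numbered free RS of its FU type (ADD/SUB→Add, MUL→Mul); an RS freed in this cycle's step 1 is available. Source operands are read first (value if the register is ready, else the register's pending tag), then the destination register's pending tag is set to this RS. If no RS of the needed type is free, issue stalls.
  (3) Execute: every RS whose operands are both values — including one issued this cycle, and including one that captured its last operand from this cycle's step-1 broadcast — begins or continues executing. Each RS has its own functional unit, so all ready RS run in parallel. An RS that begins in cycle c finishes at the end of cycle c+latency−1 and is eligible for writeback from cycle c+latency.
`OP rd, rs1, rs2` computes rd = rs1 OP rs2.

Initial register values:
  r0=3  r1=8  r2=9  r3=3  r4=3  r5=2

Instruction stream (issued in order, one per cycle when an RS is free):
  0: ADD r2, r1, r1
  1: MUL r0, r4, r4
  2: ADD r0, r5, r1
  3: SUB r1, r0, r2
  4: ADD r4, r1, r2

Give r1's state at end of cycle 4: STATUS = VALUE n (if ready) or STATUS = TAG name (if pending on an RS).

  c1: issue ADD r2<-Add1  regs: r0:3,r1:8,r2:Add1,r3:3,r4:3,r5:2
  c2: issue MUL r0<-Mul1  regs: r0:Mul1,r1:8,r2:Add1,r3:3,r4:3,r5:2
  c3: CDB Add1=16; issue ADD r0<-Add1  regs: r0:Add1,r1:8,r2:16,r3:3,r4:3,r5:2
  c4: issue SUB r1<-Add2  regs: r0:Add1,r1:Add2,r2:16,r3:3,r4:3,r5:2

STATUS = TAG Add2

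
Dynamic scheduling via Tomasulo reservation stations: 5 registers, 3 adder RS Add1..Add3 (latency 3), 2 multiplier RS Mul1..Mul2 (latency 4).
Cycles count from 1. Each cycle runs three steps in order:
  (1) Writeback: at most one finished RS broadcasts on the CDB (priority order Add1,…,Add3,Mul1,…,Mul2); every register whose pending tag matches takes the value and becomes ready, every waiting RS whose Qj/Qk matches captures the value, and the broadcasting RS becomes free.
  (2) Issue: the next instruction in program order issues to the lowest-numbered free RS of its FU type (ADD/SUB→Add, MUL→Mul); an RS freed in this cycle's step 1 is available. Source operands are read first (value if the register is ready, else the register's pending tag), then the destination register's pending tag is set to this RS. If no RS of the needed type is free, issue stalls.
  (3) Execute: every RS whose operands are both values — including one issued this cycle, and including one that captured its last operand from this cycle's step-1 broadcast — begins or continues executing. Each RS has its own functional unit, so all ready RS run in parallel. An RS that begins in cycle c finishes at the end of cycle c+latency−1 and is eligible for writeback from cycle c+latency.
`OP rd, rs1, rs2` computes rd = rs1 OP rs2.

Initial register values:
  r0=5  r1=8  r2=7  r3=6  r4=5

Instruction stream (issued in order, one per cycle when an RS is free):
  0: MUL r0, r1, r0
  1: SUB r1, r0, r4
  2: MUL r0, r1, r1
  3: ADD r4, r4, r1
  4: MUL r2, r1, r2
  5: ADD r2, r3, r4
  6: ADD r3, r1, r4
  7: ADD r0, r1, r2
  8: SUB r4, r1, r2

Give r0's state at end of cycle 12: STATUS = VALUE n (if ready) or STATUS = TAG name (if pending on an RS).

cycle 1: issue MUL r0<-Mul1 // r0:Mul1,r1:8,r2:7,r3:6,r4:5
cycle 2: issue SUB r1<-Add1 // r0:Mul1,r1:Add1,r2:7,r3:6,r4:5
cycle 3: issue MUL r0<-Mul2 // r0:Mul2,r1:Add1,r2:7,r3:6,r4:5
cycle 4: issue ADD r4<-Add2 // r0:Mul2,r1:Add1,r2:7,r3:6,r4:Add2
cycle 5: CDB Mul1=40; issue MUL r2<-Mul1 // r0:Mul2,r1:Add1,r2:Mul1,r3:6,r4:Add2
cycle 6: issue ADD r2<-Add3 // r0:Mul2,r1:Add1,r2:Add3,r3:6,r4:Add2
cycle 7: stall // r0:Mul2,r1:Add1,r2:Add3,r3:6,r4:Add2
cycle 8: CDB Add1=35; issue ADD r3<-Add1 // r0:Mul2,r1:35,r2:Add3,r3:Add1,r4:Add2
cycle 9: stall // r0:Mul2,r1:35,r2:Add3,r3:Add1,r4:Add2
cycle 10: stall // r0:Mul2,r1:35,r2:Add3,r3:Add1,r4:Add2
cycle 11: CDB Add2=40; issue ADD r0<-Add2 // r0:Add2,r1:35,r2:Add3,r3:Add1,r4:40
cycle 12: CDB Mul1=245; stall // r0:Add2,r1:35,r2:Add3,r3:Add1,r4:40

STATUS = TAG Add2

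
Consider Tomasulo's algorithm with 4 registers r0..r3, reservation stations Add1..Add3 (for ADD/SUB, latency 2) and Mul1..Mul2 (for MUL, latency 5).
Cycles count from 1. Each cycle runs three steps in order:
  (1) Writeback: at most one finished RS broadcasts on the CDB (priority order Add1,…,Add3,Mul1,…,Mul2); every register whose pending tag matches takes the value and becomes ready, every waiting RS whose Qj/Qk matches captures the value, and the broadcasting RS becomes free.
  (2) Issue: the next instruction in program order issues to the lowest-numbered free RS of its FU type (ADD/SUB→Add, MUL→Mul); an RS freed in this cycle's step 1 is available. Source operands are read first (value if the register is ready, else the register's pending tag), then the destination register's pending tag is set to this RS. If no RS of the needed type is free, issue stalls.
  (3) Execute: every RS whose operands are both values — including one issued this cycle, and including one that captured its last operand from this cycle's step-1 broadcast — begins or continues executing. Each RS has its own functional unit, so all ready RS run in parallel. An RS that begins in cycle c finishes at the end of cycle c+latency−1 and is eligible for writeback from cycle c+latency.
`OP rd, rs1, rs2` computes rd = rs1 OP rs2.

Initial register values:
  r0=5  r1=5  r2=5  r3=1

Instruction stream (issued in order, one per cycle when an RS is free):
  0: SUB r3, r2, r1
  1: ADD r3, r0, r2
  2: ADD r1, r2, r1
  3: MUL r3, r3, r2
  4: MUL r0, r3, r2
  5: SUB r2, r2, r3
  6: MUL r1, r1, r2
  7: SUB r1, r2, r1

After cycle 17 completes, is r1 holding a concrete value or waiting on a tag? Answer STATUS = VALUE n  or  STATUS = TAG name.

STATUS = TAG Add2

  c1: issue SUB r3<-Add1  regs: r0:5,r1:5,r2:5,r3:Add1
  c2: issue ADD r3<-Add2  regs: r0:5,r1:5,r2:5,r3:Add2
  c3: CDB Add1=0; issue ADD r1<-Add1  regs: r0:5,r1:Add1,r2:5,r3:Add2
  c4: CDB Add2=10; issue MUL r3<-Mul1  regs: r0:5,r1:Add1,r2:5,r3:Mul1
  c5: CDB Add1=10; issue MUL r0<-Mul2  regs: r0:Mul2,r1:10,r2:5,r3:Mul1
  c6: issue SUB r2<-Add1  regs: r0:Mul2,r1:10,r2:Add1,r3:Mul1
  c7: stall  regs: r0:Mul2,r1:10,r2:Add1,r3:Mul1
  c8: stall  regs: r0:Mul2,r1:10,r2:Add1,r3:Mul1
  c9: CDB Mul1=50; issue MUL r1<-Mul1  regs: r0:Mul2,r1:Mul1,r2:Add1,r3:50
  c10: issue SUB r1<-Add2  regs: r0:Mul2,r1:Add2,r2:Add1,r3:50
  c11: CDB Add1=-45  regs: r0:Mul2,r1:Add2,r2:-45,r3:50
  c12: -  regs: r0:Mul2,r1:Add2,r2:-45,r3:50
  c13: -  regs: r0:Mul2,r1:Add2,r2:-45,r3:50
  c14: CDB Mul2=250  regs: r0:250,r1:Add2,r2:-45,r3:50
  c15: -  regs: r0:250,r1:Add2,r2:-45,r3:50
  c16: CDB Mul1=-450  regs: r0:250,r1:Add2,r2:-45,r3:50
  c17: -  regs: r0:250,r1:Add2,r2:-45,r3:50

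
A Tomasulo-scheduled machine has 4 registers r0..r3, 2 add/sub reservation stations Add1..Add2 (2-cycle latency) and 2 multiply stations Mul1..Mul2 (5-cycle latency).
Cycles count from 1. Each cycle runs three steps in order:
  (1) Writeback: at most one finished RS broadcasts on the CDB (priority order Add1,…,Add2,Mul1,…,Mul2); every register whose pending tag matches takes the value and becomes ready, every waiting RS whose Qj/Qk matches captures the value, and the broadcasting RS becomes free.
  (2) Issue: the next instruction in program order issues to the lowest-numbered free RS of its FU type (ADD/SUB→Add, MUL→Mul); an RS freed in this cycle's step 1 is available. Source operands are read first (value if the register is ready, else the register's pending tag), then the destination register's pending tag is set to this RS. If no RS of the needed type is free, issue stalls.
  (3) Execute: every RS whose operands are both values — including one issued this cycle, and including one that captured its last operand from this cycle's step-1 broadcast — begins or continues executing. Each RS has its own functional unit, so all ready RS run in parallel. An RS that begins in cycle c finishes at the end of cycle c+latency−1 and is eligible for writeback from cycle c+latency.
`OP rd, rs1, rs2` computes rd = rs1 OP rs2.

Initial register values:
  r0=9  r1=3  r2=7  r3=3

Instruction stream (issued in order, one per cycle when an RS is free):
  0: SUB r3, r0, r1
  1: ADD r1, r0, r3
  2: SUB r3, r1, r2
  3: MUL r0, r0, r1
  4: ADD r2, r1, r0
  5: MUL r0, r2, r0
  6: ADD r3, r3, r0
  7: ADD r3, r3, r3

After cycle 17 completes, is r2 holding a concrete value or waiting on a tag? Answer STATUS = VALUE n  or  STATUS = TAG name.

STATUS = VALUE 150

c1: issue SUB r3<-Add1 | r0:9,r1:3,r2:7,r3:Add1
c2: issue ADD r1<-Add2 | r0:9,r1:Add2,r2:7,r3:Add1
c3: CDB Add1=6; issue SUB r3<-Add1 | r0:9,r1:Add2,r2:7,r3:Add1
c4: issue MUL r0<-Mul1 | r0:Mul1,r1:Add2,r2:7,r3:Add1
c5: CDB Add2=15; issue ADD r2<-Add2 | r0:Mul1,r1:15,r2:Add2,r3:Add1
c6: issue MUL r0<-Mul2 | r0:Mul2,r1:15,r2:Add2,r3:Add1
c7: CDB Add1=8; issue ADD r3<-Add1 | r0:Mul2,r1:15,r2:Add2,r3:Add1
c8: stall | r0:Mul2,r1:15,r2:Add2,r3:Add1
c9: stall | r0:Mul2,r1:15,r2:Add2,r3:Add1
c10: CDB Mul1=135; stall | r0:Mul2,r1:15,r2:Add2,r3:Add1
c11: stall | r0:Mul2,r1:15,r2:Add2,r3:Add1
c12: CDB Add2=150; issue ADD r3<-Add2 | r0:Mul2,r1:15,r2:150,r3:Add2
c13: - | r0:Mul2,r1:15,r2:150,r3:Add2
c14: - | r0:Mul2,r1:15,r2:150,r3:Add2
c15: - | r0:Mul2,r1:15,r2:150,r3:Add2
c16: - | r0:Mul2,r1:15,r2:150,r3:Add2
c17: CDB Mul2=20250 | r0:20250,r1:15,r2:150,r3:Add2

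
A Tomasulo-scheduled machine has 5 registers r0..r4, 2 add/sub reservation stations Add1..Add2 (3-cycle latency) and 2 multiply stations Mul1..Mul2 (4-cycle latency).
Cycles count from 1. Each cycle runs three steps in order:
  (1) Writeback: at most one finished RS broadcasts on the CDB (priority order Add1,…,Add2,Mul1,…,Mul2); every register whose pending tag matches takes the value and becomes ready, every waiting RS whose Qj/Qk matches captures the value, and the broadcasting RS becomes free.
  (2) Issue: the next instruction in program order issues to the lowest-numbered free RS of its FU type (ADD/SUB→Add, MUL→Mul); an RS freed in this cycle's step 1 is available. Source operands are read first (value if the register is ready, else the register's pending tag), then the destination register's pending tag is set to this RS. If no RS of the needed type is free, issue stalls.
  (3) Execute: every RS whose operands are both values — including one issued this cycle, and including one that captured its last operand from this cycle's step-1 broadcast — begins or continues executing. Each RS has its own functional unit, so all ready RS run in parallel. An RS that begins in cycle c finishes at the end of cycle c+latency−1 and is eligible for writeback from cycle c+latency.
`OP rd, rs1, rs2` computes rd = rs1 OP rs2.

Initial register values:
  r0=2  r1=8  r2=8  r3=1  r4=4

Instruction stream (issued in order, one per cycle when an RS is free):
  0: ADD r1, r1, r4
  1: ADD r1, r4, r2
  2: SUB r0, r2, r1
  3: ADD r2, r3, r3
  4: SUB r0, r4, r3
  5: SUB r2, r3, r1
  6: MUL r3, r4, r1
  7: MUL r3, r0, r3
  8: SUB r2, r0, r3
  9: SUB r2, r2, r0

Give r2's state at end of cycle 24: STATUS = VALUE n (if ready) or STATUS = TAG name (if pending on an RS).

cycle 1: issue ADD r1<-Add1 // r0:2,r1:Add1,r2:8,r3:1,r4:4
cycle 2: issue ADD r1<-Add2 // r0:2,r1:Add2,r2:8,r3:1,r4:4
cycle 3: stall // r0:2,r1:Add2,r2:8,r3:1,r4:4
cycle 4: CDB Add1=12; issue SUB r0<-Add1 // r0:Add1,r1:Add2,r2:8,r3:1,r4:4
cycle 5: CDB Add2=12; issue ADD r2<-Add2 // r0:Add1,r1:12,r2:Add2,r3:1,r4:4
cycle 6: stall // r0:Add1,r1:12,r2:Add2,r3:1,r4:4
cycle 7: stall // r0:Add1,r1:12,r2:Add2,r3:1,r4:4
cycle 8: CDB Add1=-4; issue SUB r0<-Add1 // r0:Add1,r1:12,r2:Add2,r3:1,r4:4
cycle 9: CDB Add2=2; issue SUB r2<-Add2 // r0:Add1,r1:12,r2:Add2,r3:1,r4:4
cycle 10: issue MUL r3<-Mul1 // r0:Add1,r1:12,r2:Add2,r3:Mul1,r4:4
cycle 11: CDB Add1=3; issue MUL r3<-Mul2 // r0:3,r1:12,r2:Add2,r3:Mul2,r4:4
cycle 12: CDB Add2=-11; issue SUB r2<-Add1 // r0:3,r1:12,r2:Add1,r3:Mul2,r4:4
cycle 13: issue SUB r2<-Add2 // r0:3,r1:12,r2:Add2,r3:Mul2,r4:4
cycle 14: CDB Mul1=48 // r0:3,r1:12,r2:Add2,r3:Mul2,r4:4
cycle 15: - // r0:3,r1:12,r2:Add2,r3:Mul2,r4:4
cycle 16: - // r0:3,r1:12,r2:Add2,r3:Mul2,r4:4
cycle 17: - // r0:3,r1:12,r2:Add2,r3:Mul2,r4:4
cycle 18: CDB Mul2=144 // r0:3,r1:12,r2:Add2,r3:144,r4:4
cycle 19: - // r0:3,r1:12,r2:Add2,r3:144,r4:4
cycle 20: - // r0:3,r1:12,r2:Add2,r3:144,r4:4
cycle 21: CDB Add1=-141 // r0:3,r1:12,r2:Add2,r3:144,r4:4
cycle 22: - // r0:3,r1:12,r2:Add2,r3:144,r4:4
cycle 23: - // r0:3,r1:12,r2:Add2,r3:144,r4:4
cycle 24: CDB Add2=-144 // r0:3,r1:12,r2:-144,r3:144,r4:4

STATUS = VALUE -144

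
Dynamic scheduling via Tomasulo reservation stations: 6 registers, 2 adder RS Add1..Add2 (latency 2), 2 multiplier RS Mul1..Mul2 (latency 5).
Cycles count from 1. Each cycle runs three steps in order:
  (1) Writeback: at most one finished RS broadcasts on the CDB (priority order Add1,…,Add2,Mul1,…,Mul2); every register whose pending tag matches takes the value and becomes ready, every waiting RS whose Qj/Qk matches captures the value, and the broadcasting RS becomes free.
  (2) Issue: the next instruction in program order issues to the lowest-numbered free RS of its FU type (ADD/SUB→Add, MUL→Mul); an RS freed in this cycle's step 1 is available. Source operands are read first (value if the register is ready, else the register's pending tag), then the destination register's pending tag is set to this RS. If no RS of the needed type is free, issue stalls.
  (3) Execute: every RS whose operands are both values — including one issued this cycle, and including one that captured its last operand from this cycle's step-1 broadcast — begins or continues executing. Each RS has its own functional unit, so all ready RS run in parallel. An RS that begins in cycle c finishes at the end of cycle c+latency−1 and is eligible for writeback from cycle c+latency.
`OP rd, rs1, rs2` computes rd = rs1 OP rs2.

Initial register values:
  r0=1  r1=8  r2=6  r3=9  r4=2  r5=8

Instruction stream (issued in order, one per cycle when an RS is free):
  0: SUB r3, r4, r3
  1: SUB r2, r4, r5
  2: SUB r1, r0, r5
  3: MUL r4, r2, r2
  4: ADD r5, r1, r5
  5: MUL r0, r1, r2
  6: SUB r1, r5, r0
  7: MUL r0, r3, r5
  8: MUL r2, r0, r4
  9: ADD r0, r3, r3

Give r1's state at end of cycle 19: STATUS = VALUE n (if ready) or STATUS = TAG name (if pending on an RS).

cycle 1: issue SUB r3<-Add1 // r0:1,r1:8,r2:6,r3:Add1,r4:2,r5:8
cycle 2: issue SUB r2<-Add2 // r0:1,r1:8,r2:Add2,r3:Add1,r4:2,r5:8
cycle 3: CDB Add1=-7; issue SUB r1<-Add1 // r0:1,r1:Add1,r2:Add2,r3:-7,r4:2,r5:8
cycle 4: CDB Add2=-6; issue MUL r4<-Mul1 // r0:1,r1:Add1,r2:-6,r3:-7,r4:Mul1,r5:8
cycle 5: CDB Add1=-7; issue ADD r5<-Add1 // r0:1,r1:-7,r2:-6,r3:-7,r4:Mul1,r5:Add1
cycle 6: issue MUL r0<-Mul2 // r0:Mul2,r1:-7,r2:-6,r3:-7,r4:Mul1,r5:Add1
cycle 7: CDB Add1=1; issue SUB r1<-Add1 // r0:Mul2,r1:Add1,r2:-6,r3:-7,r4:Mul1,r5:1
cycle 8: stall // r0:Mul2,r1:Add1,r2:-6,r3:-7,r4:Mul1,r5:1
cycle 9: CDB Mul1=36; issue MUL r0<-Mul1 // r0:Mul1,r1:Add1,r2:-6,r3:-7,r4:36,r5:1
cycle 10: stall // r0:Mul1,r1:Add1,r2:-6,r3:-7,r4:36,r5:1
cycle 11: CDB Mul2=42; issue MUL r2<-Mul2 // r0:Mul1,r1:Add1,r2:Mul2,r3:-7,r4:36,r5:1
cycle 12: issue ADD r0<-Add2 // r0:Add2,r1:Add1,r2:Mul2,r3:-7,r4:36,r5:1
cycle 13: CDB Add1=-41 // r0:Add2,r1:-41,r2:Mul2,r3:-7,r4:36,r5:1
cycle 14: CDB Add2=-14 // r0:-14,r1:-41,r2:Mul2,r3:-7,r4:36,r5:1
cycle 15: CDB Mul1=-7 // r0:-14,r1:-41,r2:Mul2,r3:-7,r4:36,r5:1
cycle 16: - // r0:-14,r1:-41,r2:Mul2,r3:-7,r4:36,r5:1
cycle 17: - // r0:-14,r1:-41,r2:Mul2,r3:-7,r4:36,r5:1
cycle 18: - // r0:-14,r1:-41,r2:Mul2,r3:-7,r4:36,r5:1
cycle 19: - // r0:-14,r1:-41,r2:Mul2,r3:-7,r4:36,r5:1

STATUS = VALUE -41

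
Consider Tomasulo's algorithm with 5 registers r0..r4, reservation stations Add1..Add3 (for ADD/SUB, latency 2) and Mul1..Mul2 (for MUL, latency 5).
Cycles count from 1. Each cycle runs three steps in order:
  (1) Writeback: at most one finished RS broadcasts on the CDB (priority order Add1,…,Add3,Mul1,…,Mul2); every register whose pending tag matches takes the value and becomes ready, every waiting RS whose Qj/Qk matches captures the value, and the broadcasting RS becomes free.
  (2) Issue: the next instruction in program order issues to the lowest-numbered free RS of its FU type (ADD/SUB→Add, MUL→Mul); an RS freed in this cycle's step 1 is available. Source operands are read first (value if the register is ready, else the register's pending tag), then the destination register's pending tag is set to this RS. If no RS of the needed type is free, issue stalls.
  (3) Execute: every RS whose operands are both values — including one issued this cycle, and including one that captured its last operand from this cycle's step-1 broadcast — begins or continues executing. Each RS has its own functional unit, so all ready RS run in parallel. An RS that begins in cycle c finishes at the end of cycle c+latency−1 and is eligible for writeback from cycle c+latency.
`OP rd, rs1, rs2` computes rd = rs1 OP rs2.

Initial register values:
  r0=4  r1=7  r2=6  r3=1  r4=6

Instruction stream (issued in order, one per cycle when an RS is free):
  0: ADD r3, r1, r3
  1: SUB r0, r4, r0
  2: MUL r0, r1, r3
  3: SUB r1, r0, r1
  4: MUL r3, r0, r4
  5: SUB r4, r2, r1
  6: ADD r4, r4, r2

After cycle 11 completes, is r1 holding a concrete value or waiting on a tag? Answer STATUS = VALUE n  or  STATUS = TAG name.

STATUS = VALUE 49

  c1: issue ADD r3<-Add1  regs: r0:4,r1:7,r2:6,r3:Add1,r4:6
  c2: issue SUB r0<-Add2  regs: r0:Add2,r1:7,r2:6,r3:Add1,r4:6
  c3: CDB Add1=8; issue MUL r0<-Mul1  regs: r0:Mul1,r1:7,r2:6,r3:8,r4:6
  c4: CDB Add2=2; issue SUB r1<-Add1  regs: r0:Mul1,r1:Add1,r2:6,r3:8,r4:6
  c5: issue MUL r3<-Mul2  regs: r0:Mul1,r1:Add1,r2:6,r3:Mul2,r4:6
  c6: issue SUB r4<-Add2  regs: r0:Mul1,r1:Add1,r2:6,r3:Mul2,r4:Add2
  c7: issue ADD r4<-Add3  regs: r0:Mul1,r1:Add1,r2:6,r3:Mul2,r4:Add3
  c8: CDB Mul1=56  regs: r0:56,r1:Add1,r2:6,r3:Mul2,r4:Add3
  c9: -  regs: r0:56,r1:Add1,r2:6,r3:Mul2,r4:Add3
  c10: CDB Add1=49  regs: r0:56,r1:49,r2:6,r3:Mul2,r4:Add3
  c11: -  regs: r0:56,r1:49,r2:6,r3:Mul2,r4:Add3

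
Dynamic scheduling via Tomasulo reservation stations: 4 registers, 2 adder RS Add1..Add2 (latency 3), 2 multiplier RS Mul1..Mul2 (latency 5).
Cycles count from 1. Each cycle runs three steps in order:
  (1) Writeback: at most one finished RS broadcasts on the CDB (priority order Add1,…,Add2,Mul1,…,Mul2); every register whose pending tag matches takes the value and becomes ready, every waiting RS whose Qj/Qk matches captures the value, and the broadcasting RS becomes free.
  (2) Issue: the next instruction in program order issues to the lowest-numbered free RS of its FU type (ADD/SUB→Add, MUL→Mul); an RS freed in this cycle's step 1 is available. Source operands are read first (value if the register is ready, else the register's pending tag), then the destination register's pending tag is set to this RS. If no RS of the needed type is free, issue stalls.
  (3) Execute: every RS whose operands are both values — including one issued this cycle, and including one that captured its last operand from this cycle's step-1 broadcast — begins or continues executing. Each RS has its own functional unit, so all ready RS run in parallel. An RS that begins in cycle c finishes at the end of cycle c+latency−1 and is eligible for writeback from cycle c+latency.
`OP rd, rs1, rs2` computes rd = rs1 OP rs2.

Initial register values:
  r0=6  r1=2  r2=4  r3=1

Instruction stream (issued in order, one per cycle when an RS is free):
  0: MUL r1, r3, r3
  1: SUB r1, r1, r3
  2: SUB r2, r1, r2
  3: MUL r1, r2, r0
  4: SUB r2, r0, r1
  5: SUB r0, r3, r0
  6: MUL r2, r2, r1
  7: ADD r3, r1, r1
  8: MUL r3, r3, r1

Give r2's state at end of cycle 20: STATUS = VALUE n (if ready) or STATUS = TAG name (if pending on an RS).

STATUS = TAG Mul1

  c1: issue MUL r1<-Mul1  regs: r0:6,r1:Mul1,r2:4,r3:1
  c2: issue SUB r1<-Add1  regs: r0:6,r1:Add1,r2:4,r3:1
  c3: issue SUB r2<-Add2  regs: r0:6,r1:Add1,r2:Add2,r3:1
  c4: issue MUL r1<-Mul2  regs: r0:6,r1:Mul2,r2:Add2,r3:1
  c5: stall  regs: r0:6,r1:Mul2,r2:Add2,r3:1
  c6: CDB Mul1=1; stall  regs: r0:6,r1:Mul2,r2:Add2,r3:1
  c7: stall  regs: r0:6,r1:Mul2,r2:Add2,r3:1
  c8: stall  regs: r0:6,r1:Mul2,r2:Add2,r3:1
  c9: CDB Add1=0; issue SUB r2<-Add1  regs: r0:6,r1:Mul2,r2:Add1,r3:1
  c10: stall  regs: r0:6,r1:Mul2,r2:Add1,r3:1
  c11: stall  regs: r0:6,r1:Mul2,r2:Add1,r3:1
  c12: CDB Add2=-4; issue SUB r0<-Add2  regs: r0:Add2,r1:Mul2,r2:Add1,r3:1
  c13: issue MUL r2<-Mul1  regs: r0:Add2,r1:Mul2,r2:Mul1,r3:1
  c14: stall  regs: r0:Add2,r1:Mul2,r2:Mul1,r3:1
  c15: CDB Add2=-5; issue ADD r3<-Add2  regs: r0:-5,r1:Mul2,r2:Mul1,r3:Add2
  c16: stall  regs: r0:-5,r1:Mul2,r2:Mul1,r3:Add2
  c17: CDB Mul2=-24; issue MUL r3<-Mul2  regs: r0:-5,r1:-24,r2:Mul1,r3:Mul2
  c18: -  regs: r0:-5,r1:-24,r2:Mul1,r3:Mul2
  c19: -  regs: r0:-5,r1:-24,r2:Mul1,r3:Mul2
  c20: CDB Add1=30  regs: r0:-5,r1:-24,r2:Mul1,r3:Mul2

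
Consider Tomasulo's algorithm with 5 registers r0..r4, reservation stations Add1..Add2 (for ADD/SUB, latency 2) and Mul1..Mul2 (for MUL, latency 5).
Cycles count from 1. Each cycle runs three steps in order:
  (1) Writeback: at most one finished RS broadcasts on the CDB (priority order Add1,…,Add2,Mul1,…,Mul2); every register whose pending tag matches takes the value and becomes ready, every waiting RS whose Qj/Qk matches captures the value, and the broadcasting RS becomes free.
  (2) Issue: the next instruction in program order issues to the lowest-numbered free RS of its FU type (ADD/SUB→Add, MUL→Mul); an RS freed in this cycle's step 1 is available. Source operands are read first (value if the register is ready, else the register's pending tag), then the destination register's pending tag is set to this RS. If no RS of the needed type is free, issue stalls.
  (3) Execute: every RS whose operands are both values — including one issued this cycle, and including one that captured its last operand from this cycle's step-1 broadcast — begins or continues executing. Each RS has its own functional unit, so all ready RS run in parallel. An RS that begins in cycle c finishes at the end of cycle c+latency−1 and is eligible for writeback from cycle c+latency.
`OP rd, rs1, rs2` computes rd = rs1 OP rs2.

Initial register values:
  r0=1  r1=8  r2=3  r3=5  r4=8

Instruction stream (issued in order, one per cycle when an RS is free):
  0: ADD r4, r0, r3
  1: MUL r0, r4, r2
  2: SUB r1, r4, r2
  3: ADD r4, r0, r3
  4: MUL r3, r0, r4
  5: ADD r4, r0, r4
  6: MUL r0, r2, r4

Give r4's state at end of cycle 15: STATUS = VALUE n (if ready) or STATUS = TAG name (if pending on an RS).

STATUS = VALUE 41

cycle 1: issue ADD r4<-Add1 // r0:1,r1:8,r2:3,r3:5,r4:Add1
cycle 2: issue MUL r0<-Mul1 // r0:Mul1,r1:8,r2:3,r3:5,r4:Add1
cycle 3: CDB Add1=6; issue SUB r1<-Add1 // r0:Mul1,r1:Add1,r2:3,r3:5,r4:6
cycle 4: issue ADD r4<-Add2 // r0:Mul1,r1:Add1,r2:3,r3:5,r4:Add2
cycle 5: CDB Add1=3; issue MUL r3<-Mul2 // r0:Mul1,r1:3,r2:3,r3:Mul2,r4:Add2
cycle 6: issue ADD r4<-Add1 // r0:Mul1,r1:3,r2:3,r3:Mul2,r4:Add1
cycle 7: stall // r0:Mul1,r1:3,r2:3,r3:Mul2,r4:Add1
cycle 8: CDB Mul1=18; issue MUL r0<-Mul1 // r0:Mul1,r1:3,r2:3,r3:Mul2,r4:Add1
cycle 9: - // r0:Mul1,r1:3,r2:3,r3:Mul2,r4:Add1
cycle 10: CDB Add2=23 // r0:Mul1,r1:3,r2:3,r3:Mul2,r4:Add1
cycle 11: - // r0:Mul1,r1:3,r2:3,r3:Mul2,r4:Add1
cycle 12: CDB Add1=41 // r0:Mul1,r1:3,r2:3,r3:Mul2,r4:41
cycle 13: - // r0:Mul1,r1:3,r2:3,r3:Mul2,r4:41
cycle 14: - // r0:Mul1,r1:3,r2:3,r3:Mul2,r4:41
cycle 15: CDB Mul2=414 // r0:Mul1,r1:3,r2:3,r3:414,r4:41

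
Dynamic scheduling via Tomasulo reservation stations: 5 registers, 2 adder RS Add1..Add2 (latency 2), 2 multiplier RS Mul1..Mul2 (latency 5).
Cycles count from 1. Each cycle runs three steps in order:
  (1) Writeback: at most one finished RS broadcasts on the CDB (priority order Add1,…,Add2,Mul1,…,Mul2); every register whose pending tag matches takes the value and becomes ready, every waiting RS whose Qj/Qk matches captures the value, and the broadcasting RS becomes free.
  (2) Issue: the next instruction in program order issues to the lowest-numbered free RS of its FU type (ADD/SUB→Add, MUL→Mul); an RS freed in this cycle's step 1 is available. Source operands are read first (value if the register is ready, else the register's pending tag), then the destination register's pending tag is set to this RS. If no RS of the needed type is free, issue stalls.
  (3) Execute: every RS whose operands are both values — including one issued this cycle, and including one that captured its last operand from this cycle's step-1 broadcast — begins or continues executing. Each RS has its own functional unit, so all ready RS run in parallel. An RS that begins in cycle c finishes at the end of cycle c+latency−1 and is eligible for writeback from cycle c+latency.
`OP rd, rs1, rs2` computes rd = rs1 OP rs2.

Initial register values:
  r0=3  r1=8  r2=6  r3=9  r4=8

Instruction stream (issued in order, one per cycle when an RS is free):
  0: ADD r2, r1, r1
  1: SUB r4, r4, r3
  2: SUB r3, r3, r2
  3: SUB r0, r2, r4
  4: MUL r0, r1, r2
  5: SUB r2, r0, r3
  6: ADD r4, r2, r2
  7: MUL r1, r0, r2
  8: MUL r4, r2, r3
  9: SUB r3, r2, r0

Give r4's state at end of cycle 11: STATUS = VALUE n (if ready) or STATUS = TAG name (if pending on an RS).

STATUS = TAG Mul1

c1: issue ADD r2<-Add1 | r0:3,r1:8,r2:Add1,r3:9,r4:8
c2: issue SUB r4<-Add2 | r0:3,r1:8,r2:Add1,r3:9,r4:Add2
c3: CDB Add1=16; issue SUB r3<-Add1 | r0:3,r1:8,r2:16,r3:Add1,r4:Add2
c4: CDB Add2=-1; issue SUB r0<-Add2 | r0:Add2,r1:8,r2:16,r3:Add1,r4:-1
c5: CDB Add1=-7; issue MUL r0<-Mul1 | r0:Mul1,r1:8,r2:16,r3:-7,r4:-1
c6: CDB Add2=17; issue SUB r2<-Add1 | r0:Mul1,r1:8,r2:Add1,r3:-7,r4:-1
c7: issue ADD r4<-Add2 | r0:Mul1,r1:8,r2:Add1,r3:-7,r4:Add2
c8: issue MUL r1<-Mul2 | r0:Mul1,r1:Mul2,r2:Add1,r3:-7,r4:Add2
c9: stall | r0:Mul1,r1:Mul2,r2:Add1,r3:-7,r4:Add2
c10: CDB Mul1=128; issue MUL r4<-Mul1 | r0:128,r1:Mul2,r2:Add1,r3:-7,r4:Mul1
c11: stall | r0:128,r1:Mul2,r2:Add1,r3:-7,r4:Mul1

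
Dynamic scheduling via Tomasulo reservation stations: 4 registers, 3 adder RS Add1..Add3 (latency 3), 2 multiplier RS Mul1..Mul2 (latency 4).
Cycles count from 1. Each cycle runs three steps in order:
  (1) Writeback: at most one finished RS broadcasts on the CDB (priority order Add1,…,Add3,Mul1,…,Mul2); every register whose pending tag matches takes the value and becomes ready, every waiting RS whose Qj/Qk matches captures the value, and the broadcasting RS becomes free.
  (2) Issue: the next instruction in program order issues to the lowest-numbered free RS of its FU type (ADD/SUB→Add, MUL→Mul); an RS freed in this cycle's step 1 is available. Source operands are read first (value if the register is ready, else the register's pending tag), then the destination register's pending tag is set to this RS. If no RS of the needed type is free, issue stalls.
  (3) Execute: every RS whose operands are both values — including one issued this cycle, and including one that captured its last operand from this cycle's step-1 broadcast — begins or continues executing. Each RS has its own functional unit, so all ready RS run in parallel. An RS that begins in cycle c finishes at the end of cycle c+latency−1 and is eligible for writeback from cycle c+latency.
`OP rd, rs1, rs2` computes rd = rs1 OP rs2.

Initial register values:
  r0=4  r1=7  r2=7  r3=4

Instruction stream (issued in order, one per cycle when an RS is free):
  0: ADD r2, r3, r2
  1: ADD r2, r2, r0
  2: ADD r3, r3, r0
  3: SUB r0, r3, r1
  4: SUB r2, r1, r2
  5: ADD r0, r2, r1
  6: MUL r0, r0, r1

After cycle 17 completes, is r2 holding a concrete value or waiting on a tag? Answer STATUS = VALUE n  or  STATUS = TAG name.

STATUS = VALUE -8

c1: issue ADD r2<-Add1 | r0:4,r1:7,r2:Add1,r3:4
c2: issue ADD r2<-Add2 | r0:4,r1:7,r2:Add2,r3:4
c3: issue ADD r3<-Add3 | r0:4,r1:7,r2:Add2,r3:Add3
c4: CDB Add1=11; issue SUB r0<-Add1 | r0:Add1,r1:7,r2:Add2,r3:Add3
c5: stall | r0:Add1,r1:7,r2:Add2,r3:Add3
c6: CDB Add3=8; issue SUB r2<-Add3 | r0:Add1,r1:7,r2:Add3,r3:8
c7: CDB Add2=15; issue ADD r0<-Add2 | r0:Add2,r1:7,r2:Add3,r3:8
c8: issue MUL r0<-Mul1 | r0:Mul1,r1:7,r2:Add3,r3:8
c9: CDB Add1=1 | r0:Mul1,r1:7,r2:Add3,r3:8
c10: CDB Add3=-8 | r0:Mul1,r1:7,r2:-8,r3:8
c11: - | r0:Mul1,r1:7,r2:-8,r3:8
c12: - | r0:Mul1,r1:7,r2:-8,r3:8
c13: CDB Add2=-1 | r0:Mul1,r1:7,r2:-8,r3:8
c14: - | r0:Mul1,r1:7,r2:-8,r3:8
c15: - | r0:Mul1,r1:7,r2:-8,r3:8
c16: - | r0:Mul1,r1:7,r2:-8,r3:8
c17: CDB Mul1=-7 | r0:-7,r1:7,r2:-8,r3:8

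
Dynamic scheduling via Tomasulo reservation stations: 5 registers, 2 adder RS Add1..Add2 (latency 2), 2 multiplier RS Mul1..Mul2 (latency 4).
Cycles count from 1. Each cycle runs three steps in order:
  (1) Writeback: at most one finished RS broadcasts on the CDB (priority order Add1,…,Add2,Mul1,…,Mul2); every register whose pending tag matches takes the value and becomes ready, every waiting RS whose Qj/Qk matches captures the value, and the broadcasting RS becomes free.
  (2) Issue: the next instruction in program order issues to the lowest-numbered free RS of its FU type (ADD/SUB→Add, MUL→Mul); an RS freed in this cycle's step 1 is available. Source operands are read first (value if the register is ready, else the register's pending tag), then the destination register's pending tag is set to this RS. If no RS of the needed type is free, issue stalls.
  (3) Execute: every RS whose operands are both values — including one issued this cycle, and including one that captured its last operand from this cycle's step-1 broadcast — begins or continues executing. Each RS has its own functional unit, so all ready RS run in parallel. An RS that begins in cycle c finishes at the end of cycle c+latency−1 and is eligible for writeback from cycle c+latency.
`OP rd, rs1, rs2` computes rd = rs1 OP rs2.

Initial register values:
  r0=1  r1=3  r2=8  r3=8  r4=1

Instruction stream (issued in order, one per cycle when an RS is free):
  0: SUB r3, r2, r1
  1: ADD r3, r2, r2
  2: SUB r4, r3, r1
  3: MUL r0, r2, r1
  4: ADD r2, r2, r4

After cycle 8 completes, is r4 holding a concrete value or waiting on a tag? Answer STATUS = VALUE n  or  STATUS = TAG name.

c1: issue SUB r3<-Add1 | r0:1,r1:3,r2:8,r3:Add1,r4:1
c2: issue ADD r3<-Add2 | r0:1,r1:3,r2:8,r3:Add2,r4:1
c3: CDB Add1=5; issue SUB r4<-Add1 | r0:1,r1:3,r2:8,r3:Add2,r4:Add1
c4: CDB Add2=16; issue MUL r0<-Mul1 | r0:Mul1,r1:3,r2:8,r3:16,r4:Add1
c5: issue ADD r2<-Add2 | r0:Mul1,r1:3,r2:Add2,r3:16,r4:Add1
c6: CDB Add1=13 | r0:Mul1,r1:3,r2:Add2,r3:16,r4:13
c7: - | r0:Mul1,r1:3,r2:Add2,r3:16,r4:13
c8: CDB Add2=21 | r0:Mul1,r1:3,r2:21,r3:16,r4:13

STATUS = VALUE 13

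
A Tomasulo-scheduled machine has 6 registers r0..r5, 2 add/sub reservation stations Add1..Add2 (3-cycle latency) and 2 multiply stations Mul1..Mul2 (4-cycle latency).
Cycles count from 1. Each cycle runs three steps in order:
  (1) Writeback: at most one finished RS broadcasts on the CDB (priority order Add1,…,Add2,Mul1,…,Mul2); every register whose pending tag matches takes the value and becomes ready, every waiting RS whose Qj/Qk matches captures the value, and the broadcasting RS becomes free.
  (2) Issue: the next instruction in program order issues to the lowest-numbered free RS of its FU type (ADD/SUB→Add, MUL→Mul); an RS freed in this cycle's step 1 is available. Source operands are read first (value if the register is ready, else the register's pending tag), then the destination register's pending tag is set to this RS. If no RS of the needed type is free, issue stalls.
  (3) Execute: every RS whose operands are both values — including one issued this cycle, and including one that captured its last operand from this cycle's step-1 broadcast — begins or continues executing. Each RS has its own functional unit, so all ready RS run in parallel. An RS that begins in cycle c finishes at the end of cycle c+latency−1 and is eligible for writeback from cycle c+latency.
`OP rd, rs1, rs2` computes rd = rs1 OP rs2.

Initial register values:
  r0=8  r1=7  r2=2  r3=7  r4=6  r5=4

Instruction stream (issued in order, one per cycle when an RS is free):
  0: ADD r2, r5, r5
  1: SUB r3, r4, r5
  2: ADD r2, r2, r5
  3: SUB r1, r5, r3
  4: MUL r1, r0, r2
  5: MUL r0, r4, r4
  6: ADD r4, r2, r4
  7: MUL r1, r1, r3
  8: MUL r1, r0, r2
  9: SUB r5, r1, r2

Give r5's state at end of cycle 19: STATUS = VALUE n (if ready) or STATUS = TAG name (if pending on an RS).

  c1: issue ADD r2<-Add1  regs: r0:8,r1:7,r2:Add1,r3:7,r4:6,r5:4
  c2: issue SUB r3<-Add2  regs: r0:8,r1:7,r2:Add1,r3:Add2,r4:6,r5:4
  c3: stall  regs: r0:8,r1:7,r2:Add1,r3:Add2,r4:6,r5:4
  c4: CDB Add1=8; issue ADD r2<-Add1  regs: r0:8,r1:7,r2:Add1,r3:Add2,r4:6,r5:4
  c5: CDB Add2=2; issue SUB r1<-Add2  regs: r0:8,r1:Add2,r2:Add1,r3:2,r4:6,r5:4
  c6: issue MUL r1<-Mul1  regs: r0:8,r1:Mul1,r2:Add1,r3:2,r4:6,r5:4
  c7: CDB Add1=12; issue MUL r0<-Mul2  regs: r0:Mul2,r1:Mul1,r2:12,r3:2,r4:6,r5:4
  c8: CDB Add2=2; issue ADD r4<-Add1  regs: r0:Mul2,r1:Mul1,r2:12,r3:2,r4:Add1,r5:4
  c9: stall  regs: r0:Mul2,r1:Mul1,r2:12,r3:2,r4:Add1,r5:4
  c10: stall  regs: r0:Mul2,r1:Mul1,r2:12,r3:2,r4:Add1,r5:4
  c11: CDB Add1=18; stall  regs: r0:Mul2,r1:Mul1,r2:12,r3:2,r4:18,r5:4
  c12: CDB Mul1=96; issue MUL r1<-Mul1  regs: r0:Mul2,r1:Mul1,r2:12,r3:2,r4:18,r5:4
  c13: CDB Mul2=36; issue MUL r1<-Mul2  regs: r0:36,r1:Mul2,r2:12,r3:2,r4:18,r5:4
  c14: issue SUB r5<-Add1  regs: r0:36,r1:Mul2,r2:12,r3:2,r4:18,r5:Add1
  c15: -  regs: r0:36,r1:Mul2,r2:12,r3:2,r4:18,r5:Add1
  c16: CDB Mul1=192  regs: r0:36,r1:Mul2,r2:12,r3:2,r4:18,r5:Add1
  c17: CDB Mul2=432  regs: r0:36,r1:432,r2:12,r3:2,r4:18,r5:Add1
  c18: -  regs: r0:36,r1:432,r2:12,r3:2,r4:18,r5:Add1
  c19: -  regs: r0:36,r1:432,r2:12,r3:2,r4:18,r5:Add1

STATUS = TAG Add1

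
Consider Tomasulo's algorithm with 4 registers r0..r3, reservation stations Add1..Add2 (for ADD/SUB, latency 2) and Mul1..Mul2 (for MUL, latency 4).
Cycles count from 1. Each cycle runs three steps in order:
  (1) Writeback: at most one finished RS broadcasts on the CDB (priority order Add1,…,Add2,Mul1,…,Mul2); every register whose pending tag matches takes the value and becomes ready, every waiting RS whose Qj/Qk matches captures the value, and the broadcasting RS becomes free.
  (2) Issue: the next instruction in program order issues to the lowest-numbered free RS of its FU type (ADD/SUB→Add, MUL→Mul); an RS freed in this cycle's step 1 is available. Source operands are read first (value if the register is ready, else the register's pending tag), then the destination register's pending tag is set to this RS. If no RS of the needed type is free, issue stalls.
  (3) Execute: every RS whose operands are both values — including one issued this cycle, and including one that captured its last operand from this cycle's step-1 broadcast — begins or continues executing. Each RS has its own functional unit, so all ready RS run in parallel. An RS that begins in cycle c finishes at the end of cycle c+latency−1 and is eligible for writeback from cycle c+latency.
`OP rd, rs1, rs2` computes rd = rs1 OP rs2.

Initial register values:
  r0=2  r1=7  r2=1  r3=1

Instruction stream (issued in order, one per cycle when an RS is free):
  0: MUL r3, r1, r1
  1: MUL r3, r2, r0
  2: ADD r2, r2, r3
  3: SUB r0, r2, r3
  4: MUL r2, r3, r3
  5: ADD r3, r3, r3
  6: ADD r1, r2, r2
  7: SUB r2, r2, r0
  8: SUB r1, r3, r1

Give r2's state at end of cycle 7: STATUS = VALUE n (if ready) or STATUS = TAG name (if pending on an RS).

STATUS = TAG Mul1

  c1: issue MUL r3<-Mul1  regs: r0:2,r1:7,r2:1,r3:Mul1
  c2: issue MUL r3<-Mul2  regs: r0:2,r1:7,r2:1,r3:Mul2
  c3: issue ADD r2<-Add1  regs: r0:2,r1:7,r2:Add1,r3:Mul2
  c4: issue SUB r0<-Add2  regs: r0:Add2,r1:7,r2:Add1,r3:Mul2
  c5: CDB Mul1=49; issue MUL r2<-Mul1  regs: r0:Add2,r1:7,r2:Mul1,r3:Mul2
  c6: CDB Mul2=2; stall  regs: r0:Add2,r1:7,r2:Mul1,r3:2
  c7: stall  regs: r0:Add2,r1:7,r2:Mul1,r3:2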